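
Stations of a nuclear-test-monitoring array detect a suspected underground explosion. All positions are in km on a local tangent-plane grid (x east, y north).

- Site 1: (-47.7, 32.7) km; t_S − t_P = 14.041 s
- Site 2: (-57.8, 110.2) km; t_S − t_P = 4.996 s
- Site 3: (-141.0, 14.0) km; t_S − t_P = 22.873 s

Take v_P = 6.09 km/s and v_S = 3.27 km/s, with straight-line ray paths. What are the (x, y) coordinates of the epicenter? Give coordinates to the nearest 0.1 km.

Distance from S−P lag: d = Δt · v_P v_S / (v_P − v_S) = Δt · (6.09·3.27)/(6.09−3.27) ≈ 7.0618·Δt.
So d_Site 1 = 99.15, d_Site 2 = 35.28, d_Site 3 = 161.52 km.
Circle about each station: (x + 47.7)² + (y − 32.7)² = 99.15²; (x + 57.8)² + (y − 110.2)² = 35.28²; (x + 141.0)² + (y − 14.0)² = 161.52².
Subtracting the Site 1 equation from the Site 2 and Site 3 equations removes the quadratic terms:
-20.2 x + 155.0 y = 20726.34
-186.6 x − 37.4 y = 474.43
Solving the 2×2 system: x ≈ -28.6, y ≈ 130.0 km.

(-28.6, 130.0)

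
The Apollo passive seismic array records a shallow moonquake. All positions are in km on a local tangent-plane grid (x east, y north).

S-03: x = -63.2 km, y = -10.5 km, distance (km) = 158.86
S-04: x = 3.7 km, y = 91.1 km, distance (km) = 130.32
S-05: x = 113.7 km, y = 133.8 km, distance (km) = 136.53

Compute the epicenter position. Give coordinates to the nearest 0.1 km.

Circle about each station: (x + 63.2)² + (y + 10.5)² = 158.86²; (x − 3.7)² + (y − 91.1)² = 130.32²; (x − 113.7)² + (y − 133.8)² = 136.53².
Subtracting the S-03 equation from the S-04 and S-05 equations removes the quadratic terms:
133.8 x + 203.2 y = 12461.61
353.8 x + 288.6 y = 33321.70
Solving the 2×2 system: x ≈ 95.4, y ≈ -1.5 km.
Check against S-03 (with the unrounded x, y): √((x + 63.2)²+(y + 10.5)²) = 158.85 ≈ 158.86 km. ✓

95.4 km east, -1.5 km north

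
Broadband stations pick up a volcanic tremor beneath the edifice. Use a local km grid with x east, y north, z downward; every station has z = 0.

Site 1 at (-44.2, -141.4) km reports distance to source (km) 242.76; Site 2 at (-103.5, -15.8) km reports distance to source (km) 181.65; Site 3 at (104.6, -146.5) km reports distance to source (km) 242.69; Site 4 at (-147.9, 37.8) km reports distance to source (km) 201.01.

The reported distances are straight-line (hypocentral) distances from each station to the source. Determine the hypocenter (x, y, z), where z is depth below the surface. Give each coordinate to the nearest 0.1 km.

Each station gives a sphere (x−x_i)² + (y−y_i)² + z² = d_i² (stations at z=0).
Subtracting the Site 1 sphere from Site 2 and Site 3: z² cancels, leaving linear equations in x and y:
-118.6 x + 251.2 y = 14949.99
297.6 x − 10.2 y = 10489.79
Solving: x ≈ 37.901, y ≈ 77.409 km (keep extra digits for the depth step; rounded: 37.9, 77.4).
Then from the Site 1 sphere: z² = 242.76² − (x + 44.2)² − (y + 141.4)² with x = 37.901, y = 77.409, so z ≈ 65.685 ≈ 65.7 km.

x ≈ 37.9 km, y ≈ 77.4 km, depth ≈ 65.7 km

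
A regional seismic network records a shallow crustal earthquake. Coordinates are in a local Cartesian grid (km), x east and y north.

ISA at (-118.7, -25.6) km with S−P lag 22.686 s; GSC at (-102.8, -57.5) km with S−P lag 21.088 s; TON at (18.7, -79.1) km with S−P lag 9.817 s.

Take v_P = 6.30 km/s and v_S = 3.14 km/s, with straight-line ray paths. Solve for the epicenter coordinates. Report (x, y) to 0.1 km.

23.1 km east, -17.8 km north

Distance from S−P lag: d = Δt · v_P v_S / (v_P − v_S) = Δt · (6.30·3.14)/(6.30−3.14) ≈ 6.2601·Δt.
So d_ISA = 142.02, d_GSC = 132.01, d_TON = 61.46 km.
Circle about each station: (x + 118.7)² + (y + 25.6)² = 142.02²; (x + 102.8)² + (y + 57.5)² = 132.01²; (x − 18.7)² + (y + 79.1)² = 61.46².
Subtracting the ISA equation from the GSC and TON equations removes the quadratic terms:
31.8 x − 63.8 y = 1872.08
274.8 x − 107.0 y = 8253.80
Solving the 2×2 system: x ≈ 23.1, y ≈ -17.8 km.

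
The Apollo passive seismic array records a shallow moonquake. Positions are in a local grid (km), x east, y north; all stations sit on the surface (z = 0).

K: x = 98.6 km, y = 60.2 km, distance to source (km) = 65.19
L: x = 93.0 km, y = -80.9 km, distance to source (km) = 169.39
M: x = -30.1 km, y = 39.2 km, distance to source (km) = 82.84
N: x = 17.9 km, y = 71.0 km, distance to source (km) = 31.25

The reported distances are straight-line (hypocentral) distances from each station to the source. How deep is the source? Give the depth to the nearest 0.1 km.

Each station gives a sphere (x−x_i)² + (y−y_i)² + z² = d_i² (stations at z=0).
Subtracting the K sphere from L and M: z² cancels, leaving linear equations in x and y:
-11.2 x − 282.2 y = -22595.43
-257.4 x − 42.0 y = -13516.08
Solving: x ≈ 39.702, y ≈ 78.493 km (keep extra digits for the depth step; rounded: 39.7, 78.5).
Then from the K sphere: z² = 65.19² − (x − 98.6)² − (y − 60.2)² with x = 39.702, y = 78.493, so z ≈ 21.122 ≈ 21.1 km.
Check against N (with the unrounded solution): distance 31.27 ≈ 31.25 km. ✓

depth ≈ 21.1 km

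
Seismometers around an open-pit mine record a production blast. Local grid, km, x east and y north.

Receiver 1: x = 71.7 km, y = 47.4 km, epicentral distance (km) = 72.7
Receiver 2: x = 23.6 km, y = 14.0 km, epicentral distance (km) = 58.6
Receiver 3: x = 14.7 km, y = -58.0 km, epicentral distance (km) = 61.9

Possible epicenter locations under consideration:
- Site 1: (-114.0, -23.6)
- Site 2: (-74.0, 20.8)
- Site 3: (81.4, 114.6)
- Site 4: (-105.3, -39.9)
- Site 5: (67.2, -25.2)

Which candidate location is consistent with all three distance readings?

For each candidate, compare |candidate − station| to the reported distance:
Site 1: residuals Receiver 1 126.1, Receiver 2 84.0, Receiver 3 71.3 → max 126.1 km
Site 2: residuals Receiver 1 75.4, Receiver 2 39.2, Receiver 3 56.7 → max 75.4 km
Site 3: residuals Receiver 1 4.8, Receiver 2 57.4, Receiver 3 123.1 → max 123.1 km
Site 4: residuals Receiver 1 124.7, Receiver 2 81.1, Receiver 3 59.5 → max 124.7 km
Site 5: residuals Receiver 1 0.0, Receiver 2 0.0, Receiver 3 0.0 → max 0.0 km
Only Site 5 has all residuals ≈ 0.

Site 5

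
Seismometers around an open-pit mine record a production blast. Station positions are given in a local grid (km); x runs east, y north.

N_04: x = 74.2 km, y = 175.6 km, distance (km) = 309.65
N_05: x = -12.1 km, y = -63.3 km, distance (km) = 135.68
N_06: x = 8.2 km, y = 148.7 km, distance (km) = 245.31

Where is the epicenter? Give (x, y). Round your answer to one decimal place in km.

-146.1 km east, -42.0 km north

Circle about each station: (x − 74.2)² + (y − 175.6)² = 309.65²; (x + 12.1)² + (y + 63.3)² = 135.68²; (x − 8.2)² + (y − 148.7)² = 245.31².
Subtracting pairs of circle equations eliminates x²+y² and gives linear equations (the radical axes):
-172.6 x − 477.8 y = 45286.36
-132.0 x − 53.8 y = 21544.06
Solving the 2×2 system: x ≈ -146.1, y ≈ -42.0 km.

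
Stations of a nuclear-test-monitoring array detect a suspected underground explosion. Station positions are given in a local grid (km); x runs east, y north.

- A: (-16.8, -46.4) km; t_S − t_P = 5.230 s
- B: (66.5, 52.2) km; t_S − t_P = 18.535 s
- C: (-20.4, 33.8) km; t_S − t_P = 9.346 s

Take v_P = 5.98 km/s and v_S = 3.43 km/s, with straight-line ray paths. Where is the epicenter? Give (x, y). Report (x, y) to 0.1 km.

Distance from S−P lag: d = Δt · v_P v_S / (v_P − v_S) = Δt · (5.98·3.43)/(5.98−3.43) ≈ 8.0437·Δt.
So d_A = 42.07, d_B = 149.09, d_C = 75.18 km.
Circle about each station: (x + 16.8)² + (y + 46.4)² = 42.07²; (x − 66.5)² + (y − 52.2)² = 149.09²; (x + 20.4)² + (y − 33.8)² = 75.18².
Subtracting pairs of circle equations eliminates x²+y² and gives linear equations (the radical axes):
166.6 x + 197.2 y = -15746.05
-7.2 x + 160.4 y = -4758.75
Solving the 2×2 system: x ≈ -56.4, y ≈ -32.2 km.
Check against A (with the unrounded x, y): √((x + 16.8)²+(y + 46.4)²) = 42.07 ≈ 42.07 km. ✓

-56.4 km east, -32.2 km north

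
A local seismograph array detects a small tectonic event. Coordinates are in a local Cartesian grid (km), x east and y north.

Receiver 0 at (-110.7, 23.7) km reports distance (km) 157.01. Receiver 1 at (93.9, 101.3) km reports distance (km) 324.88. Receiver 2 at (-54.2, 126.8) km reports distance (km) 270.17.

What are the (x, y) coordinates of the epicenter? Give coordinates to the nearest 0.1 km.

Circle about each station: (x + 110.7)² + (y − 23.7)² = 157.01²; (x − 93.9)² + (y − 101.3)² = 324.88²; (x + 54.2)² + (y − 126.8)² = 270.17².
Subtracting pairs of circle equations eliminates x²+y² and gives linear equations (the radical axes):
409.2 x + 155.2 y = -74632.15
113.0 x + 206.2 y = -42139.99
Solving the 2×2 system: x ≈ -132.4, y ≈ -131.8 km.

(-132.4, -131.8)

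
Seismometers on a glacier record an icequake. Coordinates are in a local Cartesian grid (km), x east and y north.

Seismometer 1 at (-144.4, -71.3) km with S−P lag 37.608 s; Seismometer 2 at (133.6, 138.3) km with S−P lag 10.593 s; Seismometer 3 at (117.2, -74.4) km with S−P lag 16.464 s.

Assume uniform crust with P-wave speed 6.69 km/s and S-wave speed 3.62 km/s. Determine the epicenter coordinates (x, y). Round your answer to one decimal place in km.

Distance from S−P lag: d = Δt · v_P v_S / (v_P − v_S) = Δt · (6.69·3.62)/(6.69−3.62) ≈ 7.8885·Δt.
So d_Seismometer 1 = 296.67, d_Seismometer 2 = 83.56, d_Seismometer 3 = 129.88 km.
Circle about each station: (x + 144.4)² + (y + 71.3)² = 296.67²; (x − 133.6)² + (y − 138.3)² = 83.56²; (x − 117.2)² + (y + 74.4)² = 129.88².
Subtracting pairs of circle equations eliminates x²+y² and gives linear equations (the radical axes):
556.0 x + 419.2 y = 92071.62
523.2 x − 6.2 y = 64480.42
Solving the 2×2 system: x ≈ 123.9, y ≈ 55.3 km.
Check against Seismometer 1 (with the unrounded x, y): √((x + 144.4)²+(y + 71.3)²) = 296.67 ≈ 296.67 km. ✓

(123.9, 55.3)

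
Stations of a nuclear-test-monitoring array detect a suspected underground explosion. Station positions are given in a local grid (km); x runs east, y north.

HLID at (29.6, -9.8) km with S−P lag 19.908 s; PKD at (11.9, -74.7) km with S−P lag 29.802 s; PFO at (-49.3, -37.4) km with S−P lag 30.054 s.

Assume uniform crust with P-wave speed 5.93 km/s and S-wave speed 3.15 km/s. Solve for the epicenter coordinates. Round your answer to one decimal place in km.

x ≈ 88.3 km, y ≈ 110.4 km

Distance from S−P lag: d = Δt · v_P v_S / (v_P − v_S) = Δt · (5.93·3.15)/(5.93−3.15) ≈ 6.7192·Δt.
So d_HLID = 133.77, d_PKD = 200.25, d_PFO = 201.94 km.
Circle about each station: (x − 29.6)² + (y + 9.8)² = 133.77²; (x − 11.9)² + (y + 74.7)² = 200.25²; (x + 49.3)² + (y + 37.4)² = 201.94².
Subtracting the HLID equation from the PKD and PFO equations removes the quadratic terms:
-35.4 x − 129.8 y = -17456.15
-157.8 x − 55.2 y = -20028.30
Solving the 2×2 system: x ≈ 88.3, y ≈ 110.4 km.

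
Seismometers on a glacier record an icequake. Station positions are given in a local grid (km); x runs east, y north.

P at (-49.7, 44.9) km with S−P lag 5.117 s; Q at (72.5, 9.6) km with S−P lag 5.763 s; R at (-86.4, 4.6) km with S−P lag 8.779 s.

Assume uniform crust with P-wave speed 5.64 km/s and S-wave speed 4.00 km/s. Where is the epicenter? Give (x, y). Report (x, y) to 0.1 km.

x ≈ 17.3 km, y ≈ 66.5 km

Distance from S−P lag: d = Δt · v_P v_S / (v_P − v_S) = Δt · (5.64·4.00)/(5.64−4.00) ≈ 13.7561·Δt.
So d_P = 70.39, d_Q = 79.28, d_R = 120.76 km.
Circle about each station: (x + 49.7)² + (y − 44.9)² = 70.39²; (x − 72.5)² + (y − 9.6)² = 79.28²; (x + 86.4)² + (y − 4.6)² = 120.76².
Subtracting the P equation from the Q and R equations removes the quadratic terms:
244.4 x − 70.6 y = -468.26
-73.4 x − 80.6 y = -6628.21
Solving the 2×2 system: x ≈ 17.3, y ≈ 66.5 km.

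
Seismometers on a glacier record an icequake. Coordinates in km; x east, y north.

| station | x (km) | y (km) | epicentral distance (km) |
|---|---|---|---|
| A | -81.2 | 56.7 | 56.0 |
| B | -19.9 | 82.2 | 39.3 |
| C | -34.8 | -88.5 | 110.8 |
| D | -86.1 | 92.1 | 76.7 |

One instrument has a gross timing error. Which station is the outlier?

C

Solve using three stations at a time. Using A, B, D (subtract circle equations pairwise → linear system) gives (x, y) ≈ (-26.8, 43.5).
Distances from that point to each station vs reported:
  A: calculated 56.0 vs reported 56.0 → residual 0.0 km
  B: calculated 39.3 vs reported 39.3 → residual 0.0 km
  C: calculated 132.2 vs reported 110.8 → residual 21.4 km
  D: calculated 76.7 vs reported 76.7 → residual 0.0 km
A, B, D are mutually consistent (residuals ≈ 0); C is off by 21.4 km.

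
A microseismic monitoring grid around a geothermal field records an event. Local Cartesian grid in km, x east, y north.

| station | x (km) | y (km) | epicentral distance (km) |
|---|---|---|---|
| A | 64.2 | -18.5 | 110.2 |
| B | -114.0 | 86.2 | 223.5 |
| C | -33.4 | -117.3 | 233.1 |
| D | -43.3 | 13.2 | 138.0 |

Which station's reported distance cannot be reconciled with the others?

Solve using three stations at a time. Using A, C, D (subtract circle equations pairwise → linear system) gives (x, y) ≈ (70.3, 91.4).
Distances from that point to each station vs reported:
  A: calculated 110.1 vs reported 110.2 → residual 0.1 km
  B: calculated 184.4 vs reported 223.5 → residual 39.1 km
  C: calculated 233.0 vs reported 233.1 → residual 0.1 km
  D: calculated 137.9 vs reported 138.0 → residual 0.1 km
A, C, D are mutually consistent (residuals ≈ 0); B is off by 39.1 km.

B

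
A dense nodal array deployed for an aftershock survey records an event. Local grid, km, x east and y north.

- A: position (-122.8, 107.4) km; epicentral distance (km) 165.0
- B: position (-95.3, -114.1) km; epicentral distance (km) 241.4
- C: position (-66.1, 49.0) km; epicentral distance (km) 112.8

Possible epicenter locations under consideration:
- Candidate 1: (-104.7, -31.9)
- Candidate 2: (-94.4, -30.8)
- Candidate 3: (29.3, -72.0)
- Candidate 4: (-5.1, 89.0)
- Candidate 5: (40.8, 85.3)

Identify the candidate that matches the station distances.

Candidate 5

For each candidate, compare |candidate − station| to the reported distance:
Candidate 1: residuals A 24.5, B 158.7, C 23.2 → max 158.7 km
Candidate 2: residuals A 23.9, B 158.1, C 28.1 → max 158.1 km
Candidate 3: residuals A 70.2, B 109.9, C 41.3 → max 109.9 km
Candidate 4: residuals A 45.9, B 19.2, C 39.9 → max 45.9 km
Candidate 5: residuals A 0.1, B 0.0, C 0.1 → max 0.1 km
Only Candidate 5 has all residuals ≈ 0.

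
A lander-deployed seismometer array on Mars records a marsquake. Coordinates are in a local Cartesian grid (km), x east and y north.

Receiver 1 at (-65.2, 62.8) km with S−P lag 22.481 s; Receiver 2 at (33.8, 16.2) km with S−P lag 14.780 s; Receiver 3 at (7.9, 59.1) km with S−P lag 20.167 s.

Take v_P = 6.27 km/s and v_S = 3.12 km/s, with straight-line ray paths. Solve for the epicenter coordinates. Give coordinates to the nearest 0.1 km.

Distance from S−P lag: d = Δt · v_P v_S / (v_P − v_S) = Δt · (6.27·3.12)/(6.27−3.12) ≈ 6.2103·Δt.
So d_Receiver 1 = 139.61, d_Receiver 2 = 91.79, d_Receiver 3 = 125.24 km.
Circle about each station: (x + 65.2)² + (y − 62.8)² = 139.61²; (x − 33.8)² + (y − 16.2)² = 91.79²; (x − 7.9)² + (y − 59.1)² = 125.24².
Subtracting pairs of circle equations eliminates x²+y² and gives linear equations (the radical axes):
198.0 x − 93.2 y = 4275.55
146.2 x − 7.4 y = -833.77
Solving the 2×2 system: x ≈ -9.0, y ≈ -65.0 km.

(-9.0, -65.0)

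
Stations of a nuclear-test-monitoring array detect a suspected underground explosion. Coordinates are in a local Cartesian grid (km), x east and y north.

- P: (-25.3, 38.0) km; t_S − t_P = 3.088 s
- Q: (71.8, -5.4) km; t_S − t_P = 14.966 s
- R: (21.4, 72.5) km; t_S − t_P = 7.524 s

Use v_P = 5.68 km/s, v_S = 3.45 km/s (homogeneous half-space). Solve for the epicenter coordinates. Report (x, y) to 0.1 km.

(-43.2, 58.4)

Distance from S−P lag: d = Δt · v_P v_S / (v_P − v_S) = Δt · (5.68·3.45)/(5.68−3.45) ≈ 8.7874·Δt.
So d_P = 27.14, d_Q = 131.51, d_R = 66.12 km.
Circle about each station: (x + 25.3)² + (y − 38.0)² = 27.14²; (x − 71.8)² + (y + 5.4)² = 131.51²; (x − 21.4)² + (y − 72.5)² = 66.12².
Subtracting the P equation from the Q and R equations removes the quadratic terms:
194.2 x − 86.8 y = -13457.99
93.4 x + 69.0 y = -5.15
Solving the 2×2 system: x ≈ -43.2, y ≈ 58.4 km.
Check against P (with the unrounded x, y): √((x + 25.3)²+(y − 38.0)²) = 27.14 ≈ 27.14 km. ✓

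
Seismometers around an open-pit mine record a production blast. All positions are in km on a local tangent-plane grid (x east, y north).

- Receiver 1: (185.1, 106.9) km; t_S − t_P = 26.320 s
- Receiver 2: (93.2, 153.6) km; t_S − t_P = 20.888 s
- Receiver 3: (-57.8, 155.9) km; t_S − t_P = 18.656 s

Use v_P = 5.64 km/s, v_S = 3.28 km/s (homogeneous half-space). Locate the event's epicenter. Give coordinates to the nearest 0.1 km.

x ≈ -2.3 km, y ≈ 20.6 km

Distance from S−P lag: d = Δt · v_P v_S / (v_P − v_S) = Δt · (5.64·3.28)/(5.64−3.28) ≈ 7.8386·Δt.
So d_Receiver 1 = 206.31, d_Receiver 2 = 163.73, d_Receiver 3 = 146.24 km.
Circle about each station: (x − 185.1)² + (y − 106.9)² = 206.31²; (x − 93.2)² + (y − 153.6)² = 163.73²; (x + 57.8)² + (y − 155.9)² = 146.24².
Subtracting pairs of circle equations eliminates x²+y² and gives linear equations (the radical axes):
-183.8 x + 93.4 y = 2345.88
-485.8 x + 98.0 y = 3133.71
Solving the 2×2 system: x ≈ -2.3, y ≈ 20.6 km.
Check against Receiver 1 (with the unrounded x, y): √((x − 185.1)²+(y − 106.9)²) = 206.31 ≈ 206.31 km. ✓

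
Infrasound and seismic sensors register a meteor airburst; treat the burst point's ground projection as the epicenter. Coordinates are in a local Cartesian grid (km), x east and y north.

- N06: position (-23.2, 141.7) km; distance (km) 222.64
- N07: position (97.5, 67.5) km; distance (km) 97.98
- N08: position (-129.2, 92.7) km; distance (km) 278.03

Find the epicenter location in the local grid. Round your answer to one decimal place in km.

(121.5, -27.5)

Circle about each station: (x + 23.2)² + (y − 141.7)² = 222.64²; (x − 97.5)² + (y − 67.5)² = 97.98²; (x + 129.2)² + (y − 92.7)² = 278.03².
Subtracting pairs of circle equations eliminates x²+y² and gives linear equations (the radical axes):
241.4 x − 148.4 y = 33413.86
-212.0 x − 98.0 y = -23063.31
Solving the 2×2 system: x ≈ 121.5, y ≈ -27.5 km.
Check against N06 (with the unrounded x, y): √((x + 23.2)²+(y − 141.7)²) = 222.65 ≈ 222.64 km. ✓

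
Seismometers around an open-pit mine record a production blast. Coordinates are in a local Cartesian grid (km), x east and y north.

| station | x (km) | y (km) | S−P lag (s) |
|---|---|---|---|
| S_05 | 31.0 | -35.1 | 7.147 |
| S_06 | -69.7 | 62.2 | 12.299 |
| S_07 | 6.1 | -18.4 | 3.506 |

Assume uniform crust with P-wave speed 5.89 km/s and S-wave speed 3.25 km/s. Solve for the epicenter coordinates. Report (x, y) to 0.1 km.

Distance from S−P lag: d = Δt · v_P v_S / (v_P − v_S) = Δt · (5.89·3.25)/(5.89−3.25) ≈ 7.2509·Δt.
So d_S_05 = 51.82, d_S_06 = 89.18, d_S_07 = 25.42 km.
Circle about each station: (x − 31.0)² + (y + 35.1)² = 51.82²; (x + 69.7)² + (y − 62.2)² = 89.18²; (x − 6.1)² + (y + 18.4)² = 25.42².
Subtracting pairs of circle equations eliminates x²+y² and gives linear equations (the radical axes):
-201.4 x + 194.6 y = 1266.16
-49.8 x + 33.4 y = 221.90
Solving the 2×2 system: x ≈ -0.3, y ≈ 6.2 km.

(-0.3, 6.2)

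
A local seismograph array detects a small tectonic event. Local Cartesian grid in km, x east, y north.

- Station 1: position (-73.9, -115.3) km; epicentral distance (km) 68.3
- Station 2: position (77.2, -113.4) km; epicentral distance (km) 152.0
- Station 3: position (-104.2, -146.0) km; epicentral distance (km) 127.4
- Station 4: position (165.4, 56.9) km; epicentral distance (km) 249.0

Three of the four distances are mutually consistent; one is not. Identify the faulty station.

Station 3

Solve using three stations at a time. Using Station 1, Station 2, Station 4 (subtract circle equations pairwise → linear system) gives (x, y) ≈ (-60.2, -48.5).
Distances from that point to each station vs reported:
  Station 1: calculated 68.2 vs reported 68.3 → residual 0.1 km
  Station 2: calculated 152.0 vs reported 152.0 → residual 0.0 km
  Station 3: calculated 107.0 vs reported 127.4 → residual 20.4 km
  Station 4: calculated 249.0 vs reported 249.0 → residual 0.0 km
Station 1, Station 2, Station 4 are mutually consistent (residuals ≈ 0); Station 3 is off by 20.4 km.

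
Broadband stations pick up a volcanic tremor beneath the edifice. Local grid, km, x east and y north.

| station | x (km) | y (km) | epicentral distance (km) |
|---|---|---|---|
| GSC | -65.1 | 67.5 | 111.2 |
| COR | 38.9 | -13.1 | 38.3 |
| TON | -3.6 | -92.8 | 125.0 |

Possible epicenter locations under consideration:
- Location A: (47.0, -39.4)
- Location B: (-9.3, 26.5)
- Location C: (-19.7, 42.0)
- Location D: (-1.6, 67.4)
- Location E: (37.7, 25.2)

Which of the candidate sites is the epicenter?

For each candidate, compare |candidate − station| to the reported distance:
Location A: residuals GSC 43.7, COR 10.8, TON 51.4 → max 51.4 km
Location B: residuals GSC 42.0, COR 24.1, TON 5.6 → max 42.0 km
Location C: residuals GSC 59.1, COR 42.1, TON 10.8 → max 59.1 km
Location D: residuals GSC 47.7, COR 51.8, TON 35.2 → max 51.8 km
Location E: residuals GSC 0.0, COR 0.0, TON 0.0 → max 0.0 km
Only Location E has all residuals ≈ 0.

Location E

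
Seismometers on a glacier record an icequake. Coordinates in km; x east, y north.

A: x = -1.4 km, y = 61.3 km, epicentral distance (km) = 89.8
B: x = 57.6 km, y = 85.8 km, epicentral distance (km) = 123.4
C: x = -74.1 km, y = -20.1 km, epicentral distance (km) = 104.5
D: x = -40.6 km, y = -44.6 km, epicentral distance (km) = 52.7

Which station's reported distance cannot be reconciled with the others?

Solve using three stations at a time. Using A, B, D (subtract circle equations pairwise → linear system) gives (x, y) ≈ (9.5, -27.9).
Distances from that point to each station vs reported:
  A: calculated 89.9 vs reported 89.8 → residual 0.1 km
  B: calculated 123.5 vs reported 123.4 → residual 0.1 km
  C: calculated 84.0 vs reported 104.5 → residual 20.5 km
  D: calculated 52.8 vs reported 52.7 → residual 0.1 km
A, B, D are mutually consistent (residuals ≈ 0); C is off by 20.5 km.

C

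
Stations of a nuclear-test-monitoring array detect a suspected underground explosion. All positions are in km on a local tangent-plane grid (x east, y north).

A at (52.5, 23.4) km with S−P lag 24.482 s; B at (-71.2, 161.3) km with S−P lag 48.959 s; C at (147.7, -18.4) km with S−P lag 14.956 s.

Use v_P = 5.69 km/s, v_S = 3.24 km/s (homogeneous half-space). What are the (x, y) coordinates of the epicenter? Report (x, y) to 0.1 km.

(153.3, -130.8)

Distance from S−P lag: d = Δt · v_P v_S / (v_P − v_S) = Δt · (5.69·3.24)/(5.69−3.24) ≈ 7.5247·Δt.
So d_A = 184.22, d_B = 368.40, d_C = 112.54 km.
Circle about each station: (x − 52.5)² + (y − 23.4)² = 184.22²; (x + 71.2)² + (y − 161.3)² = 368.40²; (x − 147.7)² + (y + 18.4)² = 112.54².
Subtracting pairs of circle equations eliminates x²+y² and gives linear equations (the radical axes):
-247.4 x + 275.8 y = -73998.23
190.4 x − 83.6 y = 40121.80
Solving the 2×2 system: x ≈ 153.3, y ≈ -130.8 km.
Check against A (with the unrounded x, y): √((x − 52.5)²+(y − 23.4)²) = 184.22 ≈ 184.22 km. ✓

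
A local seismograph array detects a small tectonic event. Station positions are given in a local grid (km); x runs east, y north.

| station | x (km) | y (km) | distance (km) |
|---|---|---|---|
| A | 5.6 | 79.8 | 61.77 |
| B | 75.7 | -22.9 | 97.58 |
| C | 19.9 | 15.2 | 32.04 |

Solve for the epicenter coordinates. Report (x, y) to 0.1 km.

-11.7 km east, 20.5 km north

Circle about each station: (x − 5.6)² + (y − 79.8)² = 61.77²; (x − 75.7)² + (y + 22.9)² = 97.58²; (x − 19.9)² + (y − 15.2)² = 32.04².
Subtracting pairs of circle equations eliminates x²+y² and gives linear equations (the radical axes):
140.2 x − 205.4 y = -5850.82
28.6 x − 129.2 y = -2983.38
Solving the 2×2 system: x ≈ -11.7, y ≈ 20.5 km.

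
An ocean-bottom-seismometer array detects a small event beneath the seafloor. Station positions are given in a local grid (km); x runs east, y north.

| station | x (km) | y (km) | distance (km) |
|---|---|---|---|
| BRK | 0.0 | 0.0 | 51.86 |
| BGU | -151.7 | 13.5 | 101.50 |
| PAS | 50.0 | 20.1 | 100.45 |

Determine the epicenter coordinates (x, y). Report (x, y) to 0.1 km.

Circle about each station: x² + y² = 51.86²; (x + 151.7)² + (y − 13.5)² = 101.50²; (x − 50.0)² + (y − 20.1)² = 100.45².
Subtracting pairs of circle equations eliminates x²+y² and gives linear equations (the radical axes):
-303.4 x + 27.0 y = 15582.35
100.0 x + 40.2 y = -4496.73
Solving the 2×2 system: x ≈ -50.2, y ≈ 13.0 km.

-50.2 km east, 13.0 km north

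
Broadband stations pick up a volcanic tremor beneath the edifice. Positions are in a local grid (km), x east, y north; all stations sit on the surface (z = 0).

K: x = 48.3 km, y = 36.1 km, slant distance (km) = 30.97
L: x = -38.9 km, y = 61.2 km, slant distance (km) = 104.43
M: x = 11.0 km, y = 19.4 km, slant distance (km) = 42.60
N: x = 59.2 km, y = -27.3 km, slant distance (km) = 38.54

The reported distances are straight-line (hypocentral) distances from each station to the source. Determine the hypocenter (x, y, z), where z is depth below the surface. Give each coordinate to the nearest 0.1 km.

(50.0, 7.9, 12.7)

Each station gives a sphere (x−x_i)² + (y−y_i)² + z² = d_i² (stations at z=0).
Subtracting the K sphere from L and M: z² cancels, leaving linear equations in x and y:
-174.4 x + 50.2 y = -8323.93
-74.6 x − 33.4 y = -3994.36
Solving: x ≈ 50.004, y ≈ 7.905 km (keep extra digits for the depth step; rounded: 50.0, 7.9).
Then from the K sphere: z² = 30.97² − (x − 48.3)² − (y − 36.1)² with x = 50.004, y = 7.905, so z ≈ 12.700 ≈ 12.7 km.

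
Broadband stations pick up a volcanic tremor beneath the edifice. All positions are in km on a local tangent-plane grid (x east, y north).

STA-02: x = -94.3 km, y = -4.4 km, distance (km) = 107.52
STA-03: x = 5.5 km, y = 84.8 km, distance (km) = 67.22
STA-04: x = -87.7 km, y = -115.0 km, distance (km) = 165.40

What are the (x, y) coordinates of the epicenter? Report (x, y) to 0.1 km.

Circle about each station: (x + 94.3)² + (y + 4.4)² = 107.52²; (x − 5.5)² + (y − 84.8)² = 67.22²; (x + 87.7)² + (y + 115.0)² = 165.40².
Subtracting pairs of circle equations eliminates x²+y² and gives linear equations (the radical axes):
199.6 x + 178.4 y = 5351.46
13.2 x − 221.2 y = -3792.17
Solving the 2×2 system: x ≈ 10.9, y ≈ 17.8 km.

x ≈ 10.9 km, y ≈ 17.8 km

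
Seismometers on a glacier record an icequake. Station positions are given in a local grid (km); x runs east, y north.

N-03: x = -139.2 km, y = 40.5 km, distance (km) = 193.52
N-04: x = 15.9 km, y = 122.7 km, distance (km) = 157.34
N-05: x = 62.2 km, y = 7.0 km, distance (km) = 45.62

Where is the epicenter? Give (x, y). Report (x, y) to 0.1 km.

(39.9, -32.8)

Circle about each station: (x + 139.2)² + (y − 40.5)² = 193.52²; (x − 15.9)² + (y − 122.7)² = 157.34²; (x − 62.2)² + (y − 7.0)² = 45.62².
Subtracting the N-03 equation from the N-04 and N-05 equations removes the quadratic terms:
310.2 x + 164.4 y = 6985.32
402.8 x − 67.0 y = 18269.76
Solving the 2×2 system: x ≈ 39.9, y ≈ -32.8 km.
Check against N-03 (with the unrounded x, y): √((x + 139.2)²+(y − 40.5)²) = 193.52 ≈ 193.52 km. ✓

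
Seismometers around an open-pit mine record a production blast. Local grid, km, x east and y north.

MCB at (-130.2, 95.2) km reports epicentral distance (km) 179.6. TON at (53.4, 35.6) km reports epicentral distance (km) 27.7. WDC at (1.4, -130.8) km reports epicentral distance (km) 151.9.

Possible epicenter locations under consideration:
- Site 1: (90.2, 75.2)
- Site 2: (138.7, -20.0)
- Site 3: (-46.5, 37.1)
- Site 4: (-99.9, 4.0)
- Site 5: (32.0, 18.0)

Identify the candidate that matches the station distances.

For each candidate, compare |candidate − station| to the reported distance:
Site 1: residuals MCB 41.7, TON 26.4, WDC 72.4 → max 72.4 km
Site 2: residuals MCB 112.9, TON 74.1, WDC 24.5 → max 112.9 km
Site 3: residuals MCB 77.7, TON 72.2, WDC 22.7 → max 77.7 km
Site 4: residuals MCB 83.5, TON 128.8, WDC 16.7 → max 128.8 km
Site 5: residuals MCB 0.0, TON 0.0, WDC 0.0 → max 0.0 km
Only Site 5 has all residuals ≈ 0.

Site 5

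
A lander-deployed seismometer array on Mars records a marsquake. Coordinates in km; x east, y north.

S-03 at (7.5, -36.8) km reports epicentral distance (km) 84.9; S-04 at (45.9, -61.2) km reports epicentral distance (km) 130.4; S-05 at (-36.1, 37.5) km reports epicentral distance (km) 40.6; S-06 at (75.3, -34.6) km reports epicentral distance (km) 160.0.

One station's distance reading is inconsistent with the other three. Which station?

S-06

Solve using three stations at a time. Using S-03, S-04, S-05 (subtract circle equations pairwise → linear system) gives (x, y) ≈ (-64.4, 8.4).
Distances from that point to each station vs reported:
  S-03: calculated 84.9 vs reported 84.9 → residual 0.0 km
  S-04: calculated 130.4 vs reported 130.4 → residual 0.0 km
  S-05: calculated 40.6 vs reported 40.6 → residual 0.0 km
  S-06: calculated 146.2 vs reported 160.0 → residual 13.8 km
S-03, S-04, S-05 are mutually consistent (residuals ≈ 0); S-06 is off by 13.8 km.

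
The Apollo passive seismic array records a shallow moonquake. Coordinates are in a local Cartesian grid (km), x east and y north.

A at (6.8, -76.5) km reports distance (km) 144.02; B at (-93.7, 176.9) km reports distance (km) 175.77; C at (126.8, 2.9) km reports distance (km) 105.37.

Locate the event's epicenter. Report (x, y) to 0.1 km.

Circle about each station: (x − 6.8)² + (y + 76.5)² = 144.02²; (x + 93.7)² + (y − 176.9)² = 175.77²; (x − 126.8)² + (y − 2.9)² = 105.37².
Subtracting the A equation from the B and C equations removes the quadratic terms:
-201.0 x + 506.8 y = 24021.48
240.0 x + 158.8 y = 19827.08
Solving the 2×2 system: x ≈ 40.6, y ≈ 63.5 km.

(40.6, 63.5)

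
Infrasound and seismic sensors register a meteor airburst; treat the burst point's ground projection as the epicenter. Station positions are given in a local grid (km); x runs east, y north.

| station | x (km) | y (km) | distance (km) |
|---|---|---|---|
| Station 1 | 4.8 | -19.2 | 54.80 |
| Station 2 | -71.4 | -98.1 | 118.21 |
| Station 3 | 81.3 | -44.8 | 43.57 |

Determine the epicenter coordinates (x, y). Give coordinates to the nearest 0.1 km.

Circle about each station: (x − 4.8)² + (y + 19.2)² = 54.80²; (x + 71.4)² + (y + 98.1)² = 118.21²; (x − 81.3)² + (y + 44.8)² = 43.57².
Subtracting the Station 1 equation from the Station 2 and Station 3 equations removes the quadratic terms:
-152.4 x − 157.8 y = 3359.33
153.0 x − 51.2 y = 9329.75
Solving the 2×2 system: x ≈ 40.7, y ≈ -60.6 km.

(40.7, -60.6)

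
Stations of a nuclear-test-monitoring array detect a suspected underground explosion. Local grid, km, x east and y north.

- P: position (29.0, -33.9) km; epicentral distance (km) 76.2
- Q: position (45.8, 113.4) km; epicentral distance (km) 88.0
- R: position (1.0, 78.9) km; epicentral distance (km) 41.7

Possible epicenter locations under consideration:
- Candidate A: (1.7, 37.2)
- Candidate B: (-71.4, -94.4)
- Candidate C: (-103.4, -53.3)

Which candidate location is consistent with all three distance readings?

Candidate A

For each candidate, compare |candidate − station| to the reported distance:
Candidate A: residuals P 0.0, Q 0.0, R 0.0 → max 0.0 km
Candidate B: residuals P 41.0, Q 150.6, R 146.1 → max 150.6 km
Candidate C: residuals P 57.6, Q 135.7, R 126.8 → max 135.7 km
Only Candidate A has all residuals ≈ 0.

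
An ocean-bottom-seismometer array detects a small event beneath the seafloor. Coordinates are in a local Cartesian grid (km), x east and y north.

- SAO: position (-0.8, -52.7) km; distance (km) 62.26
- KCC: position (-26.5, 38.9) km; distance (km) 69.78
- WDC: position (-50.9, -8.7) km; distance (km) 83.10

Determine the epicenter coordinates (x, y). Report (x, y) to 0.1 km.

x ≈ 31.7 km, y ≈ 0.4 km

Circle about each station: (x + 0.8)² + (y + 52.7)² = 62.26²; (x + 26.5)² + (y − 38.9)² = 69.78²; (x + 50.9)² + (y + 8.7)² = 83.10².
Subtracting pairs of circle equations eliminates x²+y² and gives linear equations (the radical axes):
-51.4 x + 183.2 y = -1555.41
-100.2 x + 88.0 y = -3140.73
Solving the 2×2 system: x ≈ 31.7, y ≈ 0.4 km.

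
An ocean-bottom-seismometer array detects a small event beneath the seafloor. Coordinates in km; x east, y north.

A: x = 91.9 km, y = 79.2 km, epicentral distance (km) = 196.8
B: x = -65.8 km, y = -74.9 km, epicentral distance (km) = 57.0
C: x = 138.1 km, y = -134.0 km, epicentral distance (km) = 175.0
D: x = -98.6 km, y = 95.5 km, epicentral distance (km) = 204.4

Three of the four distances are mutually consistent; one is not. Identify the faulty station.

C

Solve using three stations at a time. Using A, B, D (subtract circle equations pairwise → linear system) gives (x, y) ≈ (-10.4, -88.9).
Distances from that point to each station vs reported:
  A: calculated 196.8 vs reported 196.8 → residual 0.0 km
  B: calculated 57.1 vs reported 57.0 → residual 0.1 km
  C: calculated 155.2 vs reported 175.0 → residual 19.8 km
  D: calculated 204.4 vs reported 204.4 → residual 0.0 km
A, B, D are mutually consistent (residuals ≈ 0); C is off by 19.8 km.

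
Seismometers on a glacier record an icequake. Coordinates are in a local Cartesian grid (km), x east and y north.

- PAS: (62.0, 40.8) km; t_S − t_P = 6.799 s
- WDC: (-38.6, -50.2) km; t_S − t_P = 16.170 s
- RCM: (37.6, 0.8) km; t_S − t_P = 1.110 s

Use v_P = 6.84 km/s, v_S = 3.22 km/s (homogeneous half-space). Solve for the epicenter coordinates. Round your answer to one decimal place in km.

x ≈ 43.7 km, y ≈ 3.7 km

Distance from S−P lag: d = Δt · v_P v_S / (v_P − v_S) = Δt · (6.84·3.22)/(6.84−3.22) ≈ 6.0842·Δt.
So d_PAS = 41.37, d_WDC = 98.38, d_RCM = 6.75 km.
Circle about each station: (x − 62.0)² + (y − 40.8)² = 41.37²; (x + 38.6)² + (y + 50.2)² = 98.38²; (x − 37.6)² + (y − 0.8)² = 6.75².
Subtracting the PAS equation from the WDC and RCM equations removes the quadratic terms:
-201.2 x − 182.0 y = -9465.79
-48.8 x − 80.0 y = -2428.33
Solving the 2×2 system: x ≈ 43.7, y ≈ 3.7 km.
Check against PAS (with the unrounded x, y): √((x − 62.0)²+(y − 40.8)²) = 41.37 ≈ 41.37 km. ✓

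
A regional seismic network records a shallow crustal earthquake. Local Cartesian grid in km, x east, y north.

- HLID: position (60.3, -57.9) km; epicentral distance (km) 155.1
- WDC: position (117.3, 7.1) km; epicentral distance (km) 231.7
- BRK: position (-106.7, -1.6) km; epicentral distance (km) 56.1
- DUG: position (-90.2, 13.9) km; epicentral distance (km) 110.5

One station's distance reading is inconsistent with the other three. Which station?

BRK

Solve using three stations at a time. Using HLID, WDC, DUG (subtract circle equations pairwise → linear system) gives (x, y) ≈ (-89.9, -96.6).
Distances from that point to each station vs reported:
  HLID: calculated 155.1 vs reported 155.1 → residual 0.0 km
  WDC: calculated 231.7 vs reported 231.7 → residual 0.0 km
  BRK: calculated 96.5 vs reported 56.1 → residual 40.4 km
  DUG: calculated 110.5 vs reported 110.5 → residual 0.0 km
HLID, WDC, DUG are mutually consistent (residuals ≈ 0); BRK is off by 40.4 km.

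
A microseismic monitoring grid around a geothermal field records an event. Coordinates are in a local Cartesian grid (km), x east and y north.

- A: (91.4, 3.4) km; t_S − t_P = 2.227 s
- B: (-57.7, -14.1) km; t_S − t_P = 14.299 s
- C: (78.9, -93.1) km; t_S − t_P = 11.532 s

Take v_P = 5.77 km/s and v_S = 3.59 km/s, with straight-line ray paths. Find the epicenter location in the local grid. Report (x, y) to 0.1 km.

Distance from S−P lag: d = Δt · v_P v_S / (v_P − v_S) = Δt · (5.77·3.59)/(5.77−3.59) ≈ 9.5020·Δt.
So d_A = 21.16, d_B = 135.87, d_C = 109.58 km.
Circle about each station: (x − 91.4)² + (y − 3.4)² = 21.16²; (x + 57.7)² + (y + 14.1)² = 135.87²; (x − 78.9)² + (y + 93.1)² = 109.58².
Subtracting pairs of circle equations eliminates x²+y² and gives linear equations (the radical axes):
-298.2 x − 35.0 y = -22850.33
-25.0 x − 193.0 y = -5032.73
Solving the 2×2 system: x ≈ 74.7, y ≈ 16.4 km.
Check against A (with the unrounded x, y): √((x − 91.4)²+(y − 3.4)²) = 21.16 ≈ 21.16 km. ✓

74.7 km east, 16.4 km north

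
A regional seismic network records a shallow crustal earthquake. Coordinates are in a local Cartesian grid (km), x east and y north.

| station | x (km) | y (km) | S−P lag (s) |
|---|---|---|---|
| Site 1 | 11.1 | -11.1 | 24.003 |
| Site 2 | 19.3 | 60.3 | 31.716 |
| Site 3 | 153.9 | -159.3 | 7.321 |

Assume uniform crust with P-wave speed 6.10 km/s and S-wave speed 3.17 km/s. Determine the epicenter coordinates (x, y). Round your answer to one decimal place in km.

x ≈ 126.8 km, y ≈ -119.3 km

Distance from S−P lag: d = Δt · v_P v_S / (v_P − v_S) = Δt · (6.10·3.17)/(6.10−3.17) ≈ 6.5997·Δt.
So d_Site 1 = 158.41, d_Site 2 = 209.31, d_Site 3 = 48.32 km.
Circle about each station: (x − 11.1)² + (y + 11.1)² = 158.41²; (x − 19.3)² + (y − 60.3)² = 209.31²; (x − 153.9)² + (y + 159.3)² = 48.32².
Subtracting the Site 1 equation from the Site 2 and Site 3 equations removes the quadratic terms:
16.4 x + 142.8 y = -14954.79
285.6 x − 296.4 y = 71574.19
Solving the 2×2 system: x ≈ 126.8, y ≈ -119.3 km.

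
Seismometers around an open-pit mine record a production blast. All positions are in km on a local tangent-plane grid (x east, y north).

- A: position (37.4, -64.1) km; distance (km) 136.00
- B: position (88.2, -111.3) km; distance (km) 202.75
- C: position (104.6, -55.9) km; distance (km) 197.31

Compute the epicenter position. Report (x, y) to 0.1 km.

Circle about each station: (x − 37.4)² + (y + 64.1)² = 136.00²; (x − 88.2)² + (y + 111.3)² = 202.75²; (x − 104.6)² + (y + 55.9)² = 197.31².
Subtracting the A equation from the B and C equations removes the quadratic terms:
101.6 x − 94.4 y = -7952.20
134.4 x + 16.4 y = -11876.84
Solving the 2×2 system: x ≈ -87.2, y ≈ -9.6 km.
Check against A (with the unrounded x, y): √((x − 37.4)²+(y + 64.1)²) = 135.99 ≈ 136.00 km. ✓

-87.2 km east, -9.6 km north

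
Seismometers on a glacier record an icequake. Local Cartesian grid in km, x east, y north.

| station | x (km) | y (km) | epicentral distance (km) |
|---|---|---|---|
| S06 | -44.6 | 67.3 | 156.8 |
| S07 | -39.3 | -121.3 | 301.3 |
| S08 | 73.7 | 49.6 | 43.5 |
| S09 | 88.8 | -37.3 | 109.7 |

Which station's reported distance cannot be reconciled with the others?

Solve using three stations at a time. Using S06, S08, S09 (subtract circle equations pairwise → linear system) gives (x, y) ≈ (112.2, 69.9).
Distances from that point to each station vs reported:
  S06: calculated 156.8 vs reported 156.8 → residual 0.0 km
  S07: calculated 243.9 vs reported 301.3 → residual 57.4 km
  S08: calculated 43.5 vs reported 43.5 → residual 0.0 km
  S09: calculated 109.7 vs reported 109.7 → residual 0.0 km
S06, S08, S09 are mutually consistent (residuals ≈ 0); S07 is off by 57.4 km.

S07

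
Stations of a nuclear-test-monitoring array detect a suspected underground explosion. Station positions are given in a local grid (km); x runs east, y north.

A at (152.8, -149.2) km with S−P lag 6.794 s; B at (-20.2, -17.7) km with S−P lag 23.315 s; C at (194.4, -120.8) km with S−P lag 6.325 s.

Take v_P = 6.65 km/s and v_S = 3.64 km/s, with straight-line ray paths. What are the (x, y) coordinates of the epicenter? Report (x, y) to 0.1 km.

(150.8, -94.6)

Distance from S−P lag: d = Δt · v_P v_S / (v_P − v_S) = Δt · (6.65·3.64)/(6.65−3.64) ≈ 8.0419·Δt.
So d_A = 54.64, d_B = 187.50, d_C = 50.86 km.
Circle about each station: (x − 152.8)² + (y + 149.2)² = 54.64²; (x + 20.2)² + (y + 17.7)² = 187.50²; (x − 194.4)² + (y + 120.8)² = 50.86².
Subtracting the A equation from the B and C equations removes the quadratic terms:
-346.0 x + 263.0 y = -77057.87
83.2 x + 56.8 y = 7174.31
Solving the 2×2 system: x ≈ 150.8, y ≈ -94.6 km.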